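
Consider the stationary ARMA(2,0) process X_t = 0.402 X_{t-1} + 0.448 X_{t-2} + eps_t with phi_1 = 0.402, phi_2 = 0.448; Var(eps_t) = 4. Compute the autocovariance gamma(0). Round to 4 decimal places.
\gamma(0) = 10.6559

Multiply the model equation by X_{t-k} and take expectations. With theta_0 = psi_0 = 1 and psi_j the MA(infinity) weights, this gives
  gamma(k) - sum_i phi_i gamma(k-i) = c_k,
  c_k = sigma^2 * sum_{j=k..q} theta_j psi_{j-k}   (c_k = 0 for k > q),
using gamma(-m) = gamma(m).
Pure AR (q = 0): c_0 = sigma^2 = 4, c_k = 0 for k >= 1.
Equations for k = 0, 1, 2 (AR order 2, c_2 = 0):
  (E0) gamma(0) = phi_1 gamma(1) + phi_2 gamma(2) + c_0
  (E1) gamma(1) = phi_1 gamma(0) + phi_2 gamma(1) + c_1
  (E2) gamma(2) = phi_1 gamma(1) + phi_2 gamma(0)
From (E1): gamma(1) = A gamma(0) + B with
  A = phi_1 / (1 - phi_2) = 0.402 / 0.552 = 0.728261,   B = c_1 / (1 - phi_2) = 0 / 0.552 = 0.
Insert (E2) into (E0): gamma(0) (1 - phi_2^2) = phi_1 (1 + phi_2) gamma(1) + c_0.
  phi_1 (1 + phi_2) = (0.402)(1.448) = 0.582096,   1 - phi_2^2 = 0.799296.
Replace gamma(1) by A gamma(0) + B and collect gamma(0):
  gamma(0) [0.799296 - (0.582096)(0.728261)] = c_0 = 4
  gamma(0) * 0.375378 = 4
  gamma(0) = 4 / 0.375378 = 10.655918.
Therefore gamma(0) = 10.6559 (to 4 decimal places).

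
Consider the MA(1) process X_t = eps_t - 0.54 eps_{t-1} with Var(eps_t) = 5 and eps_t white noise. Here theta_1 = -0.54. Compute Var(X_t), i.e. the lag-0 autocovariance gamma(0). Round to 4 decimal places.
\gamma(0) = 6.4580

For an MA(q) process X_t = eps_t + sum_i theta_i eps_{t-i} with
Var(eps_t) = sigma^2, the variance is
  gamma(0) = sigma^2 * (1 + sum_i theta_i^2).
  sum_i theta_i^2 = (-0.54)^2 = 0.2916.
  gamma(0) = 5 * (1 + 0.2916) = 5 * 1.2916 = 6.458, which rounds to 6.4580.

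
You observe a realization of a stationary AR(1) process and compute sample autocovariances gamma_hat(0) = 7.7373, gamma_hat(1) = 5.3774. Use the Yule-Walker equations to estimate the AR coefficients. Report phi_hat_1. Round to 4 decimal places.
\hat\phi_{1} = 0.6950

The Yule-Walker equations for an AR(p) process read, in matrix form,
  Gamma_p phi = r_p,   with   (Gamma_p)_{ij} = gamma(|i - j|),
                       (r_p)_i = gamma(i),   i,j = 1..p.
Substitute the sample gammas (Toeplitz matrix and right-hand side of size 1):
  Gamma_p = [[7.7373]]
  r_p     = [5.3774]
With p = 1 this is the single equation gamma(0) phi_1 = gamma(1):
  phi_hat_1 = gamma(1) / gamma(0) = 5.3774 / 7.7373 = 0.6950.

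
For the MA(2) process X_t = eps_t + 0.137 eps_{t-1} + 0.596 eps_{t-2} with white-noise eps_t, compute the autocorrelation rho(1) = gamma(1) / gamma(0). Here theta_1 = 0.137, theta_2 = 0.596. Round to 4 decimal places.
\rho(1) = 0.1591

For an MA(q) process with theta_0 = 1, the autocovariance is
  gamma(k) = sigma^2 * sum_{i=0..q-k} theta_i * theta_{i+k},
and rho(k) = gamma(k) / gamma(0). Sigma^2 cancels.
  numerator   = (1)*(0.137) + (0.137)*(0.596) = 0.218652.
  denominator = (1)^2 + (0.137)^2 + (0.596)^2 = 1.373985.
  rho(1) = 0.218652 / 1.373985 = 0.1591.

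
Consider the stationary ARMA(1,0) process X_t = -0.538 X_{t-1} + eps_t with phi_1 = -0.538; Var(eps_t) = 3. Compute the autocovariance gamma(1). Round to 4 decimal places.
\gamma(1) = -2.2715

Multiply the model equation by X_{t-k} and take expectations. With theta_0 = psi_0 = 1 and psi_j the MA(infinity) weights, this gives
  gamma(k) - sum_i phi_i gamma(k-i) = c_k,
  c_k = sigma^2 * sum_{j=k..q} theta_j psi_{j-k}   (c_k = 0 for k > q),
using gamma(-m) = gamma(m).
Pure AR (q = 0): c_0 = sigma^2 = 3, c_k = 0 for k >= 1.
Equations for k = 0 and k = 1 (AR order 1):
  gamma(0) = phi_1 gamma(1) + c_0
  gamma(1) = phi_1 gamma(0) + c_1
Substituting the second into the first: gamma(0) (1 - phi_1^2) = c_0 + phi_1 c_1, so
  gamma(0) = c_0 / (1 - phi_1^2) = 3 / (1 - (-0.538)^2) = 3 / 0.710556 = 4.222046.
  gamma(1) = phi_1 gamma(0) = (-0.538)(4.222046) = -2.271461.
Therefore gamma(1) = -2.2715 (to 4 decimal places).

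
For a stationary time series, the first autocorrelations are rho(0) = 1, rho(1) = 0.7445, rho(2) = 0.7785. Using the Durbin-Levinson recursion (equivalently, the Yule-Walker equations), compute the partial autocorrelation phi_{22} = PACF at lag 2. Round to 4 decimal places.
\phi_{22} = 0.5031

The PACF at lag k is phi_{kk}, the last component of the solution
to the Yule-Walker system G_k phi = r_k where
  (G_k)_{ij} = rho(|i - j|), (r_k)_i = rho(i), i,j = 1..k.
Equivalently, Durbin-Levinson gives phi_{kk} iteratively:
  phi_{11} = rho(1)
  phi_{kk} = [rho(k) - sum_{j=1..k-1} phi_{k-1,j} rho(k-j)]
            / [1 - sum_{j=1..k-1} phi_{k-1,j} rho(j)],
  phi_{k,j} = phi_{k-1,j} - phi_{kk} phi_{k-1,k-j},  j = 1..k-1.
Step k = 1:
  phi_11 = rho(1) = 0.7445.
Step k = 2:
  phi_22 = [rho(2) - phi_11 rho(1)] / [1 - phi_11 rho(1)] = [0.7785 - (0.7445)(0.7445)] / [1 - (0.7445)(0.7445)]
         = 0.22421975 / 0.44571975 = 0.5031.
Therefore phi_{22} = 0.5031.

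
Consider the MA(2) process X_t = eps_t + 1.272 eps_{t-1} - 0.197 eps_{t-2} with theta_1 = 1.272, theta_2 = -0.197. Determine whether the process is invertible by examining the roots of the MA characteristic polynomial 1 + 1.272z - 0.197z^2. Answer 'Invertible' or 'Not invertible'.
\text{Not invertible}

The MA(q) characteristic polynomial is P(z) = 1 + 1.272z - 0.197z^2.
Invertibility requires all roots to lie outside the unit circle, i.e. |z| > 1 for every root.
Set 1 + (1.272) z + (-0.197) z^2 = 0, i.e. a z^2 + b z + c = 0 with a = -0.197, b = 1.272, c = 1.
Discriminant D = b^2 - 4ac = (1.272)^2 - 4*(-0.197)*1 = 1.617984 - (-0.788) = 2.405984.
D >= 0, so the roots are real: z = (-b +/- sqrt(D)) / (2a) = (-1.272 +/- 1.551123) / (-0.394).
  z_1 = (-1.272 + 1.551123) / (-0.394) = -0.7084,   |z_1| = 0.7084.
  z_2 = (-1.272 - 1.551123) / (-0.394) = 7.1653,   |z_2| = 7.1653.
Moduli of all roots: 0.7084, 7.1653.
All moduli strictly greater than 1? No.
Verdict: Not invertible.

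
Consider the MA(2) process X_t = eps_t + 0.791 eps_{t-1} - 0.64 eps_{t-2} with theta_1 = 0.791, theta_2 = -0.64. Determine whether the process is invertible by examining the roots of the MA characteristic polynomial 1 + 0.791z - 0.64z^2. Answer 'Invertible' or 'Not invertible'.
\text{Not invertible}

The MA(q) characteristic polynomial is P(z) = 1 + 0.791z - 0.64z^2.
Invertibility requires all roots to lie outside the unit circle, i.e. |z| > 1 for every root.
Set 1 + (0.791) z + (-0.64) z^2 = 0, i.e. a z^2 + b z + c = 0 with a = -0.64, b = 0.791, c = 1.
Discriminant D = b^2 - 4ac = (0.791)^2 - 4*(-0.64)*1 = 0.625681 - (-2.56) = 3.185681.
D >= 0, so the roots are real: z = (-b +/- sqrt(D)) / (2a) = (-0.791 +/- 1.784848) / (-1.28).
  z_1 = (-0.791 + 1.784848) / (-1.28) = -0.7764,   |z_1| = 0.7764.
  z_2 = (-0.791 - 1.784848) / (-1.28) = 2.0124,   |z_2| = 2.0124.
Moduli of all roots: 0.7764, 2.0124.
All moduli strictly greater than 1? No.
Verdict: Not invertible.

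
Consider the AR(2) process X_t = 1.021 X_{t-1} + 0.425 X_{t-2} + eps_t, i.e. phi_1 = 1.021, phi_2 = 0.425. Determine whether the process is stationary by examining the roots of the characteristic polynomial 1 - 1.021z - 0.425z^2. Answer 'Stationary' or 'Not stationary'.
\text{Not stationary}

The AR(p) characteristic polynomial is P(z) = 1 - 1.021z - 0.425z^2.
Stationarity requires all roots to lie outside the unit circle, i.e. |z| > 1 for every root.
Set 1 + (-1.021) z + (-0.425) z^2 = 0, i.e. a z^2 + b z + c = 0 with a = -0.425, b = -1.021, c = 1.
Discriminant D = b^2 - 4ac = (-1.021)^2 - 4*(-0.425)*1 = 1.042441 - (-1.7) = 2.742441.
D >= 0, so the roots are real: z = (-b +/- sqrt(D)) / (2a) = (1.021 +/- 1.656032) / (-0.85).
  z_1 = (1.021 + 1.656032) / (-0.85) = -3.1494,   |z_1| = 3.1494.
  z_2 = (1.021 - 1.656032) / (-0.85) = 0.7471,   |z_2| = 0.7471.
Moduli of all roots: 3.1494, 0.7471.
All moduli strictly greater than 1? No.
Verdict: Not stationary.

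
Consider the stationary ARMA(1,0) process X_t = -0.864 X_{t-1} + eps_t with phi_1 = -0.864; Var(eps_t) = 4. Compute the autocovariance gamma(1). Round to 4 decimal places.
\gamma(1) = -13.6329

Multiply the model equation by X_{t-k} and take expectations. With theta_0 = psi_0 = 1 and psi_j the MA(infinity) weights, this gives
  gamma(k) - sum_i phi_i gamma(k-i) = c_k,
  c_k = sigma^2 * sum_{j=k..q} theta_j psi_{j-k}   (c_k = 0 for k > q),
using gamma(-m) = gamma(m).
Pure AR (q = 0): c_0 = sigma^2 = 4, c_k = 0 for k >= 1.
Equations for k = 0 and k = 1 (AR order 1):
  gamma(0) = phi_1 gamma(1) + c_0
  gamma(1) = phi_1 gamma(0) + c_1
Substituting the second into the first: gamma(0) (1 - phi_1^2) = c_0 + phi_1 c_1, so
  gamma(0) = c_0 / (1 - phi_1^2) = 4 / (1 - (-0.864)^2) = 4 / 0.253504 = 15.778844.
  gamma(1) = phi_1 gamma(0) = (-0.864)(15.778844) = -13.632921.
Therefore gamma(1) = -13.6329 (to 4 decimal places).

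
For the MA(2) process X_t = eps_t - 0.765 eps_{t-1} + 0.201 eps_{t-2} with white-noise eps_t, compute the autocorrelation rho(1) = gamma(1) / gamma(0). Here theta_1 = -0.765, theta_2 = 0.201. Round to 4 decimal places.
\rho(1) = -0.5652

For an MA(q) process with theta_0 = 1, the autocovariance is
  gamma(k) = sigma^2 * sum_{i=0..q-k} theta_i * theta_{i+k},
and rho(k) = gamma(k) / gamma(0). Sigma^2 cancels.
  numerator   = (1)*(-0.765) + (-0.765)*(0.201) = -0.918765.
  denominator = (1)^2 + (-0.765)^2 + (0.201)^2 = 1.625626.
  rho(1) = -0.918765 / 1.625626 = -0.5652.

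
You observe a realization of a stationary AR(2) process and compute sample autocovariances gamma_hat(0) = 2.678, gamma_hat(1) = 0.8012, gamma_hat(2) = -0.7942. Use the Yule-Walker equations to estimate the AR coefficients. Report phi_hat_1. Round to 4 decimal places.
\hat\phi_{1} = 0.4260

The Yule-Walker equations for an AR(p) process read, in matrix form,
  Gamma_p phi = r_p,   with   (Gamma_p)_{ij} = gamma(|i - j|),
                       (r_p)_i = gamma(i),   i,j = 1..p.
Substitute the sample gammas (Toeplitz matrix and right-hand side of size 2):
  Gamma_p = [[2.678, 0.8012], [0.8012, 2.678]]
  r_p     = [0.8012, -0.7942]
Written out:
  2.678 phi_1 + 0.8012 phi_2 = 0.8012
  0.8012 phi_1 + 2.678 phi_2 = -0.7942
Solve by Cramer's rule:
  det = gamma(0)^2 - gamma(1)^2 = (2.678)^2 - (0.8012)^2 = 7.171684 - 0.64192144 = 6.52976256
  phi_hat_1 = [gamma(1) gamma(0) - gamma(1) gamma(2)] / det = [(0.8012)(2.678) - (0.8012)(-0.7942)] / 6.52976256 = 2.78192664 / 6.52976256 = 0.426
  phi_hat_2 = [gamma(0) gamma(2) - gamma(1)^2] / det = [(2.678)(-0.7942) - (0.8012)^2] / 6.52976256 = -2.76878904 / 6.52976256 = -0.424
So phi_hat = [0.4260, -0.4240].
Therefore phi_hat_1 = 0.4260.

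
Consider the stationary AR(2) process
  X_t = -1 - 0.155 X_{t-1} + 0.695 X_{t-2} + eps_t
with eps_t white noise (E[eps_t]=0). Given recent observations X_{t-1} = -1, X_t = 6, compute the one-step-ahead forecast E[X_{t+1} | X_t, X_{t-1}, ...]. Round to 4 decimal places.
E[X_{t+1} \mid \mathcal F_t] = -2.6250

For an AR(p) model X_t = c + sum_i phi_i X_{t-i} + eps_t, the
one-step-ahead conditional mean is
  E[X_{t+1} | X_t, ...] = c + sum_i phi_i X_{t+1-i}.
Substitute known values:
  E[X_{t+1} | ...] = -1 + (-0.155) * (6) + (0.695) * (-1)
                   = -2.6250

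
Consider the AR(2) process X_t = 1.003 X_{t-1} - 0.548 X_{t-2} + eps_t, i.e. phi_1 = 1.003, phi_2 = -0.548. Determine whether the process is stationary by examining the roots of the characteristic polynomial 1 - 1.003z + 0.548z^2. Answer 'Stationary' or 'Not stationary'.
\text{Stationary}

The AR(p) characteristic polynomial is P(z) = 1 - 1.003z + 0.548z^2.
Stationarity requires all roots to lie outside the unit circle, i.e. |z| > 1 for every root.
Set 1 + (-1.003) z + (0.548) z^2 = 0, i.e. a z^2 + b z + c = 0 with a = 0.548, b = -1.003, c = 1.
Discriminant D = b^2 - 4ac = (-1.003)^2 - 4*(0.548)*1 = 1.006009 - (2.192) = -1.185991.
D < 0, so the roots are the complex-conjugate pair z = (-b +/- i sqrt(-D)) / (2a) = 0.9151 +/- 0.9936i.
For a conjugate pair |z|^2 = z * conj(z) = (product of roots) = c/a = 1/(0.548) = 1.824818, so |z| = sqrt(1.824818) = 1.3509 for both roots.
Moduli of all roots: 1.3509, 1.3509.
All moduli strictly greater than 1? Yes.
Verdict: Stationary.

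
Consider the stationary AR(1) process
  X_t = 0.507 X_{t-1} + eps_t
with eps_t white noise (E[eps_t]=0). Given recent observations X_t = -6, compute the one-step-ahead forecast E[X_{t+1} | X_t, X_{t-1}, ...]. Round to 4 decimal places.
E[X_{t+1} \mid \mathcal F_t] = -3.0420

For an AR(p) model X_t = c + sum_i phi_i X_{t-i} + eps_t, the
one-step-ahead conditional mean is
  E[X_{t+1} | X_t, ...] = c + sum_i phi_i X_{t+1-i}.
Substitute known values:
  E[X_{t+1} | ...] = (0.507) * (-6)
                   = -3.0420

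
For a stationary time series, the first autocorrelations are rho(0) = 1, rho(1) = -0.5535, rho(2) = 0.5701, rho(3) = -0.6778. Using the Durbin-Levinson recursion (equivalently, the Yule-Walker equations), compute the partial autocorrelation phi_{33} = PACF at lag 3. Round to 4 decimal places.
\phi_{33} = -0.4580

The PACF at lag k is phi_{kk}, the last component of the solution
to the Yule-Walker system G_k phi = r_k where
  (G_k)_{ij} = rho(|i - j|), (r_k)_i = rho(i), i,j = 1..k.
Equivalently, Durbin-Levinson gives phi_{kk} iteratively:
  phi_{11} = rho(1)
  phi_{kk} = [rho(k) - sum_{j=1..k-1} phi_{k-1,j} rho(k-j)]
            / [1 - sum_{j=1..k-1} phi_{k-1,j} rho(j)],
  phi_{k,j} = phi_{k-1,j} - phi_{kk} phi_{k-1,k-j},  j = 1..k-1.
Step k = 1:
  phi_11 = rho(1) = -0.5535.
Step k = 2:
  phi_22 = [rho(2) - phi_11 rho(1)] / [1 - phi_11 rho(1)] = [0.5701 - (-0.5535)(-0.5535)] / [1 - (-0.5535)(-0.5535)]
         = 0.26373775 / 0.69363775 = 0.380224.
  Update: phi_21 = phi_11 - phi_22 phi_11 = -0.5535 - (0.380224)(-0.5535) = -0.343046.
Step k = 3:
  phi_33 = [rho(3) - phi_21 rho(2) - phi_22 rho(1)] / [1 - phi_21 rho(1) - phi_22 rho(2)]
    numerator   = -0.6778 - (-0.343046)(0.5701) - (0.380224)(-0.5535) = -0.27177547
    denominator = 1 - (-0.343046)(-0.5535) - (0.380224)(0.5701) = 0.59335832
  phi_33 = -0.27177547 / 0.59335832 = -0.458.
Therefore phi_{33} = -0.4580.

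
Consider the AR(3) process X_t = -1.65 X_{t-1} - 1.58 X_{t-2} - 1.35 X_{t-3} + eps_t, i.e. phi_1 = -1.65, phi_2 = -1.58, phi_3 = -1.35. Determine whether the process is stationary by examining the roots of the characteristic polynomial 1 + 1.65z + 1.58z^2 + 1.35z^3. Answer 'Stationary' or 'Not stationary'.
\text{Not stationary}

The AR(p) characteristic polynomial is P(z) = 1 + 1.65z + 1.58z^2 + 1.35z^3.
Stationarity requires all roots to lie outside the unit circle, i.e. |z| > 1 for every root.
Degree 3: look for a simple real root z0 first, then factor out (1 - z/z0) and solve the remaining quadratic.
Testing z0 = -0.8: P(-0.8) = 1 + (1.65)(-0.8) + (1.58)(-0.8)^2 + (1.35)(-0.8)^3
  = 1 + (-1.32) + (1.0112) + (-0.6912) = 0.  So z_0 = -0.8 is a root, |z_0| = 0.8.
Divide out the factor (1 + 1.25 z) = (1 - z/z0) (since 1/z0 = -1.25):
  P(z) = (1 + 1.25 z)(1 + (0.4) z + (1.08) z^2)
  [check: z-coef 0.4 - (-1.25) = 1.65; z^2-coef 1.08 - (-1.25)(0.4) = 1.58; z^3-coef -(-1.25)(1.08) = 1.35.]
Remaining roots from the quadratic factor 1 + (0.4) z + (1.08) z^2:
  Set 1 + (0.4) z + (1.08) z^2 = 0, i.e. a z^2 + b z + c = 0 with a = 1.08, b = 0.4, c = 1.
  Discriminant D = b^2 - 4ac = (0.4)^2 - 4*(1.08)*1 = 0.16 - (4.32) = -4.16.
  D < 0, so the roots are the complex-conjugate pair z = (-b +/- i sqrt(-D)) / (2a) = -0.1852 +/- 0.9443i.
  For a conjugate pair |z|^2 = z * conj(z) = (product of roots) = c/a = 1/(1.08) = 0.925926, so |z| = sqrt(0.925926) = 0.9623 for both roots.
Moduli of all roots: 0.8000, 0.9623, 0.9623.
All moduli strictly greater than 1? No.
Verdict: Not stationary.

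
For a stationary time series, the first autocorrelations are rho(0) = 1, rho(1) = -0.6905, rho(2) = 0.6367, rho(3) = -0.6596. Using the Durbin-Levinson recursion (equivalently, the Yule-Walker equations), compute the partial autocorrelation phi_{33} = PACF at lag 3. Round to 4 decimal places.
\phi_{33} = -0.3021

The PACF at lag k is phi_{kk}, the last component of the solution
to the Yule-Walker system G_k phi = r_k where
  (G_k)_{ij} = rho(|i - j|), (r_k)_i = rho(i), i,j = 1..k.
Equivalently, Durbin-Levinson gives phi_{kk} iteratively:
  phi_{11} = rho(1)
  phi_{kk} = [rho(k) - sum_{j=1..k-1} phi_{k-1,j} rho(k-j)]
            / [1 - sum_{j=1..k-1} phi_{k-1,j} rho(j)],
  phi_{k,j} = phi_{k-1,j} - phi_{kk} phi_{k-1,k-j},  j = 1..k-1.
Step k = 1:
  phi_11 = rho(1) = -0.6905.
Step k = 2:
  phi_22 = [rho(2) - phi_11 rho(1)] / [1 - phi_11 rho(1)] = [0.6367 - (-0.6905)(-0.6905)] / [1 - (-0.6905)(-0.6905)]
         = 0.15990975 / 0.52320975 = 0.305632.
  Update: phi_21 = phi_11 - phi_22 phi_11 = -0.6905 - (0.305632)(-0.6905) = -0.479461.
Step k = 3:
  phi_33 = [rho(3) - phi_21 rho(2) - phi_22 rho(1)] / [1 - phi_21 rho(1) - phi_22 rho(2)]
    numerator   = -0.6596 - (-0.479461)(0.6367) - (0.305632)(-0.6905) = -0.14328817
    denominator = 1 - (-0.479461)(-0.6905) - (0.305632)(0.6367) = 0.47433618
  phi_33 = -0.14328817 / 0.47433618 = -0.3021.
Therefore phi_{33} = -0.3021.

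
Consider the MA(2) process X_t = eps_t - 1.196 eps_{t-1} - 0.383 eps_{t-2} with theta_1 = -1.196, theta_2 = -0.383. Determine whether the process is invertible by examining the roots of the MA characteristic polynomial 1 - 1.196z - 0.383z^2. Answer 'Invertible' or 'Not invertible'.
\text{Not invertible}

The MA(q) characteristic polynomial is P(z) = 1 - 1.196z - 0.383z^2.
Invertibility requires all roots to lie outside the unit circle, i.e. |z| > 1 for every root.
Set 1 + (-1.196) z + (-0.383) z^2 = 0, i.e. a z^2 + b z + c = 0 with a = -0.383, b = -1.196, c = 1.
Discriminant D = b^2 - 4ac = (-1.196)^2 - 4*(-0.383)*1 = 1.430416 - (-1.532) = 2.962416.
D >= 0, so the roots are real: z = (-b +/- sqrt(D)) / (2a) = (1.196 +/- 1.721167) / (-0.766).
  z_1 = (1.196 + 1.721167) / (-0.766) = -3.8083,   |z_1| = 3.8083.
  z_2 = (1.196 - 1.721167) / (-0.766) = 0.6856,   |z_2| = 0.6856.
Moduli of all roots: 3.8083, 0.6856.
All moduli strictly greater than 1? No.
Verdict: Not invertible.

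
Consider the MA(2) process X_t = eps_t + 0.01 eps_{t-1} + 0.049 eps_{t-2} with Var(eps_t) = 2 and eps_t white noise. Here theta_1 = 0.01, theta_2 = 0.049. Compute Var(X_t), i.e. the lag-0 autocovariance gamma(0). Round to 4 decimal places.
\gamma(0) = 2.0050

For an MA(q) process X_t = eps_t + sum_i theta_i eps_{t-i} with
Var(eps_t) = sigma^2, the variance is
  gamma(0) = sigma^2 * (1 + sum_i theta_i^2).
  sum_i theta_i^2 = (0.01)^2 + (0.049)^2 = 0.0001 + 0.002401 = 0.002501.
  gamma(0) = 2 * (1 + 0.002501) = 2 * 1.002501 = 2.005002, which rounds to 2.0050.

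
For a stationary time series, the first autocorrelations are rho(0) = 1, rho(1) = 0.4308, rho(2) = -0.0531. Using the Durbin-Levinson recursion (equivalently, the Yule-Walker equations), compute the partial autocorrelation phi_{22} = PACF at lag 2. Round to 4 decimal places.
\phi_{22} = -0.2931

The PACF at lag k is phi_{kk}, the last component of the solution
to the Yule-Walker system G_k phi = r_k where
  (G_k)_{ij} = rho(|i - j|), (r_k)_i = rho(i), i,j = 1..k.
Equivalently, Durbin-Levinson gives phi_{kk} iteratively:
  phi_{11} = rho(1)
  phi_{kk} = [rho(k) - sum_{j=1..k-1} phi_{k-1,j} rho(k-j)]
            / [1 - sum_{j=1..k-1} phi_{k-1,j} rho(j)],
  phi_{k,j} = phi_{k-1,j} - phi_{kk} phi_{k-1,k-j},  j = 1..k-1.
Step k = 1:
  phi_11 = rho(1) = 0.4308.
Step k = 2:
  phi_22 = [rho(2) - phi_11 rho(1)] / [1 - phi_11 rho(1)] = [-0.0531 - (0.4308)(0.4308)] / [1 - (0.4308)(0.4308)]
         = -0.23868864 / 0.81441136 = -0.2931.
Therefore phi_{22} = -0.2931.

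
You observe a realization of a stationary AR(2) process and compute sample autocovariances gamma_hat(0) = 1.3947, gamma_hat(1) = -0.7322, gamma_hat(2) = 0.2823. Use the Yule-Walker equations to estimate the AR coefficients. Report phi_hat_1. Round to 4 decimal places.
\hat\phi_{1} = -0.5780

The Yule-Walker equations for an AR(p) process read, in matrix form,
  Gamma_p phi = r_p,   with   (Gamma_p)_{ij} = gamma(|i - j|),
                       (r_p)_i = gamma(i),   i,j = 1..p.
Substitute the sample gammas (Toeplitz matrix and right-hand side of size 2):
  Gamma_p = [[1.3947, -0.7322], [-0.7322, 1.3947]]
  r_p     = [-0.7322, 0.2823]
Written out:
  1.3947 phi_1 - 0.7322 phi_2 = -0.7322
  -0.7322 phi_1 + 1.3947 phi_2 = 0.2823
Solve by Cramer's rule:
  det = gamma(0)^2 - gamma(1)^2 = (1.3947)^2 - (-0.7322)^2 = 1.94518809 - 0.53611684 = 1.40907125
  phi_hat_1 = [gamma(1) gamma(0) - gamma(1) gamma(2)] / det = [(-0.7322)(1.3947) - (-0.7322)(0.2823)] / 1.40907125 = -0.81449928 / 1.40907125 = -0.578
  phi_hat_2 = [gamma(0) gamma(2) - gamma(1)^2] / det = [(1.3947)(0.2823) - (-0.7322)^2] / 1.40907125 = -0.14239303 / 1.40907125 = -0.1011
So phi_hat = [-0.5780, -0.1011].
Therefore phi_hat_1 = -0.5780.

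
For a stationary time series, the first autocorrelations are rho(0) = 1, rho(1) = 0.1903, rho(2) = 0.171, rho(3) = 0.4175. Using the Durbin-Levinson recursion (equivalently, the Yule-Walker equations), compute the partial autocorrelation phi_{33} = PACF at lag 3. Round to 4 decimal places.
\phi_{33} = 0.3840

The PACF at lag k is phi_{kk}, the last component of the solution
to the Yule-Walker system G_k phi = r_k where
  (G_k)_{ij} = rho(|i - j|), (r_k)_i = rho(i), i,j = 1..k.
Equivalently, Durbin-Levinson gives phi_{kk} iteratively:
  phi_{11} = rho(1)
  phi_{kk} = [rho(k) - sum_{j=1..k-1} phi_{k-1,j} rho(k-j)]
            / [1 - sum_{j=1..k-1} phi_{k-1,j} rho(j)],
  phi_{k,j} = phi_{k-1,j} - phi_{kk} phi_{k-1,k-j},  j = 1..k-1.
Step k = 1:
  phi_11 = rho(1) = 0.1903.
Step k = 2:
  phi_22 = [rho(2) - phi_11 rho(1)] / [1 - phi_11 rho(1)] = [0.171 - (0.1903)(0.1903)] / [1 - (0.1903)(0.1903)]
         = 0.13478591 / 0.96378591 = 0.13985.
  Update: phi_21 = phi_11 - phi_22 phi_11 = 0.1903 - (0.13985)(0.1903) = 0.163686.
Step k = 3:
  phi_33 = [rho(3) - phi_21 rho(2) - phi_22 rho(1)] / [1 - phi_21 rho(1) - phi_22 rho(2)]
    numerator   = 0.4175 - (0.163686)(0.171) - (0.13985)(0.1903) = 0.36289607
    denominator = 1 - (0.163686)(0.1903) - (0.13985)(0.171) = 0.94493604
  phi_33 = 0.36289607 / 0.94493604 = 0.384.
Therefore phi_{33} = 0.3840.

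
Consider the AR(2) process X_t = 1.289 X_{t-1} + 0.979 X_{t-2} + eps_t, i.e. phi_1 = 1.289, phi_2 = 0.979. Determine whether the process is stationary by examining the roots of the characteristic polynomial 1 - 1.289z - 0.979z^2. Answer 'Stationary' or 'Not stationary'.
\text{Not stationary}

The AR(p) characteristic polynomial is P(z) = 1 - 1.289z - 0.979z^2.
Stationarity requires all roots to lie outside the unit circle, i.e. |z| > 1 for every root.
Set 1 + (-1.289) z + (-0.979) z^2 = 0, i.e. a z^2 + b z + c = 0 with a = -0.979, b = -1.289, c = 1.
Discriminant D = b^2 - 4ac = (-1.289)^2 - 4*(-0.979)*1 = 1.661521 - (-3.916) = 5.577521.
D >= 0, so the roots are real: z = (-b +/- sqrt(D)) / (2a) = (1.289 +/- 2.361678) / (-1.958).
  z_1 = (1.289 + 2.361678) / (-1.958) = -1.8645,   |z_1| = 1.8645.
  z_2 = (1.289 - 2.361678) / (-1.958) = 0.5478,   |z_2| = 0.5478.
Moduli of all roots: 1.8645, 0.5478.
All moduli strictly greater than 1? No.
Verdict: Not stationary.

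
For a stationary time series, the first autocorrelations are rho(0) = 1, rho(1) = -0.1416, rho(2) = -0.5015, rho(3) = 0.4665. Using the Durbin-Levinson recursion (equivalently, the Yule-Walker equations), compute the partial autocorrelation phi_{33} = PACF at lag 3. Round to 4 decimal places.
\phi_{33} = 0.4020

The PACF at lag k is phi_{kk}, the last component of the solution
to the Yule-Walker system G_k phi = r_k where
  (G_k)_{ij} = rho(|i - j|), (r_k)_i = rho(i), i,j = 1..k.
Equivalently, Durbin-Levinson gives phi_{kk} iteratively:
  phi_{11} = rho(1)
  phi_{kk} = [rho(k) - sum_{j=1..k-1} phi_{k-1,j} rho(k-j)]
            / [1 - sum_{j=1..k-1} phi_{k-1,j} rho(j)],
  phi_{k,j} = phi_{k-1,j} - phi_{kk} phi_{k-1,k-j},  j = 1..k-1.
Step k = 1:
  phi_11 = rho(1) = -0.1416.
Step k = 2:
  phi_22 = [rho(2) - phi_11 rho(1)] / [1 - phi_11 rho(1)] = [-0.5015 - (-0.1416)(-0.1416)] / [1 - (-0.1416)(-0.1416)]
         = -0.52155056 / 0.97994944 = -0.532222.
  Update: phi_21 = phi_11 - phi_22 phi_11 = -0.1416 - (-0.532222)(-0.1416) = -0.216963.
Step k = 3:
  phi_33 = [rho(3) - phi_21 rho(2) - phi_22 rho(1)] / [1 - phi_21 rho(1) - phi_22 rho(2)]
    numerator   = 0.4665 - (-0.216963)(-0.5015) - (-0.532222)(-0.1416) = 0.28233062
    denominator = 1 - (-0.216963)(-0.1416) - (-0.532222)(-0.5015) = 0.70236881
  phi_33 = 0.28233062 / 0.70236881 = 0.402.
Therefore phi_{33} = 0.4020.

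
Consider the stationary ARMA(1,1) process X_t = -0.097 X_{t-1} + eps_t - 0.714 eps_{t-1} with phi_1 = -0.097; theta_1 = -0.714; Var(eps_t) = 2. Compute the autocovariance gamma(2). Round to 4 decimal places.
\gamma(2) = 0.1698

Multiply the model equation by X_{t-k} and take expectations. With theta_0 = psi_0 = 1 and psi_j the MA(infinity) weights, this gives
  gamma(k) - sum_i phi_i gamma(k-i) = c_k,
  c_k = sigma^2 * sum_{j=k..q} theta_j psi_{j-k}   (c_k = 0 for k > q),
using gamma(-m) = gamma(m).
psi-weights needed (psi_j = theta_j + sum_i phi_i psi_{j-i}):
  psi_1 = theta_1 + phi_1 = -0.714 + (-0.097) = -0.811
Right-hand sides:
  c_0 = sigma^2 (1 + theta_1 psi_1) = 2 * (1 + (-0.714)(-0.811)) = 2 * 1.579054 = 3.158108
  c_1 = sigma^2 theta_1 = 2 * (-0.714) = -1.428
  c_2 = 0
Equations for k = 0 and k = 1 (AR order 1):
  gamma(0) = phi_1 gamma(1) + c_0
  gamma(1) = phi_1 gamma(0) + c_1
Substituting the second into the first: gamma(0) (1 - phi_1^2) = c_0 + phi_1 c_1, so
  gamma(0) = (c_0 + phi_1 c_1) / (1 - phi_1^2) = (3.158108 + (-0.097)(-1.428)) / (1 - (-0.097)^2) = 3.296624 / 0.990591 = 3.327937.
  gamma(1) = phi_1 gamma(0) + c_1 = (-0.097)(3.327937) + (-1.428) = -1.75081.
For k = 2 (> q): gamma(2) = phi_1 gamma(1) = (-0.097)(-1.75081) = 0.169829.
Therefore gamma(2) = 0.1698 (to 4 decimal places).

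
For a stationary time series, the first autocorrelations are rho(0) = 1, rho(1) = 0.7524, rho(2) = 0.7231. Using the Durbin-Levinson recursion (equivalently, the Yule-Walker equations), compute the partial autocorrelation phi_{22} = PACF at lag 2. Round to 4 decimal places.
\phi_{22} = 0.3618

The PACF at lag k is phi_{kk}, the last component of the solution
to the Yule-Walker system G_k phi = r_k where
  (G_k)_{ij} = rho(|i - j|), (r_k)_i = rho(i), i,j = 1..k.
Equivalently, Durbin-Levinson gives phi_{kk} iteratively:
  phi_{11} = rho(1)
  phi_{kk} = [rho(k) - sum_{j=1..k-1} phi_{k-1,j} rho(k-j)]
            / [1 - sum_{j=1..k-1} phi_{k-1,j} rho(j)],
  phi_{k,j} = phi_{k-1,j} - phi_{kk} phi_{k-1,k-j},  j = 1..k-1.
Step k = 1:
  phi_11 = rho(1) = 0.7524.
Step k = 2:
  phi_22 = [rho(2) - phi_11 rho(1)] / [1 - phi_11 rho(1)] = [0.7231 - (0.7524)(0.7524)] / [1 - (0.7524)(0.7524)]
         = 0.15699424 / 0.43389424 = 0.3618.
Therefore phi_{22} = 0.3618.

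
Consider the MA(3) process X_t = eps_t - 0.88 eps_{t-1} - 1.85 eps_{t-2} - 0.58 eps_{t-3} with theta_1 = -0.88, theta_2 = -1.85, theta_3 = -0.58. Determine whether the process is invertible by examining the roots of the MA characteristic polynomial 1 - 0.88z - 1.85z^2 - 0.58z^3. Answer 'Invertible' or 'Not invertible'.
\text{Not invertible}

The MA(q) characteristic polynomial is P(z) = 1 - 0.88z - 1.85z^2 - 0.58z^3.
Invertibility requires all roots to lie outside the unit circle, i.e. |z| > 1 for every root.
Degree 3: look for a simple real root z0 first, then factor out (1 - z/z0) and solve the remaining quadratic.
Testing z0 = -2: P(-2) = 1 + (-0.88)(-2) + (-1.85)(-2)^2 + (-0.58)(-2)^3
  = 1 + (1.76) + (-7.4) + (4.64) = 0.  So z_0 = -2 is a root, |z_0| = 2.
Divide out the factor (1 + 0.5 z) = (1 - z/z0) (since 1/z0 = -0.5):
  P(z) = (1 + 0.5 z)(1 + (-1.38) z + (-1.16) z^2)
  [check: z-coef -1.38 - (-0.5) = -0.88; z^2-coef -1.16 - (-0.5)(-1.38) = -1.85; z^3-coef -(-0.5)(-1.16) = -0.58.]
Remaining roots from the quadratic factor 1 + (-1.38) z + (-1.16) z^2:
  Set 1 + (-1.38) z + (-1.16) z^2 = 0, i.e. a z^2 + b z + c = 0 with a = -1.16, b = -1.38, c = 1.
  Discriminant D = b^2 - 4ac = (-1.38)^2 - 4*(-1.16)*1 = 1.9044 - (-4.64) = 6.5444.
  D >= 0, so the roots are real: z = (-b +/- sqrt(D)) / (2a) = (1.38 +/- 2.558202) / (-2.32).
    z_1 = (1.38 + 2.558202) / (-2.32) = -1.6975,   |z_1| = 1.6975.
    z_2 = (1.38 - 2.558202) / (-2.32) = 0.5078,   |z_2| = 0.5078.
Moduli of all roots: 2.0000, 1.6975, 0.5078.
All moduli strictly greater than 1? No.
Verdict: Not invertible.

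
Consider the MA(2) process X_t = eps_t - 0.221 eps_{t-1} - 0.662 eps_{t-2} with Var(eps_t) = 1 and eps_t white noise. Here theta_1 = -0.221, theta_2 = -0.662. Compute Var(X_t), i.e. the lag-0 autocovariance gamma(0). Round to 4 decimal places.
\gamma(0) = 1.4871

For an MA(q) process X_t = eps_t + sum_i theta_i eps_{t-i} with
Var(eps_t) = sigma^2, the variance is
  gamma(0) = sigma^2 * (1 + sum_i theta_i^2).
  sum_i theta_i^2 = (-0.221)^2 + (-0.662)^2 = 0.048841 + 0.438244 = 0.487085.
  gamma(0) = 1 * (1 + 0.487085) = 1 * 1.487085 = 1.487085, which rounds to 1.4871.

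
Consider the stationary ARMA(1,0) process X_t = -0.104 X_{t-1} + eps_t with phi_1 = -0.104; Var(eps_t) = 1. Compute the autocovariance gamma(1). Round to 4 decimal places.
\gamma(1) = -0.1051

Multiply the model equation by X_{t-k} and take expectations. With theta_0 = psi_0 = 1 and psi_j the MA(infinity) weights, this gives
  gamma(k) - sum_i phi_i gamma(k-i) = c_k,
  c_k = sigma^2 * sum_{j=k..q} theta_j psi_{j-k}   (c_k = 0 for k > q),
using gamma(-m) = gamma(m).
Pure AR (q = 0): c_0 = sigma^2 = 1, c_k = 0 for k >= 1.
Equations for k = 0 and k = 1 (AR order 1):
  gamma(0) = phi_1 gamma(1) + c_0
  gamma(1) = phi_1 gamma(0) + c_1
Substituting the second into the first: gamma(0) (1 - phi_1^2) = c_0 + phi_1 c_1, so
  gamma(0) = c_0 / (1 - phi_1^2) = 1 / (1 - (-0.104)^2) = 1 / 0.989184 = 1.010934.
  gamma(1) = phi_1 gamma(0) = (-0.104)(1.010934) = -0.105137.
Therefore gamma(1) = -0.1051 (to 4 decimal places).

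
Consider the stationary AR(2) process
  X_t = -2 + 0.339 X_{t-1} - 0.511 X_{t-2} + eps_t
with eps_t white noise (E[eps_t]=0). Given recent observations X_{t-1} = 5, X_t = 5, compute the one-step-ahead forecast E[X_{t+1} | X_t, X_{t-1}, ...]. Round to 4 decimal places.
E[X_{t+1} \mid \mathcal F_t] = -2.8600

For an AR(p) model X_t = c + sum_i phi_i X_{t-i} + eps_t, the
one-step-ahead conditional mean is
  E[X_{t+1} | X_t, ...] = c + sum_i phi_i X_{t+1-i}.
Substitute known values:
  E[X_{t+1} | ...] = -2 + (0.339) * (5) + (-0.511) * (5)
                   = -2.8600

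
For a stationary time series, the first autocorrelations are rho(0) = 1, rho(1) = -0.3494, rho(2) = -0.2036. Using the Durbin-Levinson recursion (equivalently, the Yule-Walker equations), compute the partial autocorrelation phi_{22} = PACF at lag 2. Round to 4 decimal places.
\phi_{22} = -0.3710

The PACF at lag k is phi_{kk}, the last component of the solution
to the Yule-Walker system G_k phi = r_k where
  (G_k)_{ij} = rho(|i - j|), (r_k)_i = rho(i), i,j = 1..k.
Equivalently, Durbin-Levinson gives phi_{kk} iteratively:
  phi_{11} = rho(1)
  phi_{kk} = [rho(k) - sum_{j=1..k-1} phi_{k-1,j} rho(k-j)]
            / [1 - sum_{j=1..k-1} phi_{k-1,j} rho(j)],
  phi_{k,j} = phi_{k-1,j} - phi_{kk} phi_{k-1,k-j},  j = 1..k-1.
Step k = 1:
  phi_11 = rho(1) = -0.3494.
Step k = 2:
  phi_22 = [rho(2) - phi_11 rho(1)] / [1 - phi_11 rho(1)] = [-0.2036 - (-0.3494)(-0.3494)] / [1 - (-0.3494)(-0.3494)]
         = -0.32568036 / 0.87791964 = -0.371.
Therefore phi_{22} = -0.3710.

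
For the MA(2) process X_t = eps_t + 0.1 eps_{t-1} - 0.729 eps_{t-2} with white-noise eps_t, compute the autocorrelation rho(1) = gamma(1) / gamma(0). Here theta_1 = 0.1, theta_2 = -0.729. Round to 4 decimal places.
\rho(1) = 0.0176

For an MA(q) process with theta_0 = 1, the autocovariance is
  gamma(k) = sigma^2 * sum_{i=0..q-k} theta_i * theta_{i+k},
and rho(k) = gamma(k) / gamma(0). Sigma^2 cancels.
  numerator   = (1)*(0.1) + (0.1)*(-0.729) = 0.0271.
  denominator = (1)^2 + (0.1)^2 + (-0.729)^2 = 1.541441.
  rho(1) = 0.0271 / 1.541441 = 0.0176.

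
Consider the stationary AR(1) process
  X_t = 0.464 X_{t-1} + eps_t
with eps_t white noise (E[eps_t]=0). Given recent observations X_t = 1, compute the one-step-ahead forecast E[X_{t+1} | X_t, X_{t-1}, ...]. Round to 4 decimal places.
E[X_{t+1} \mid \mathcal F_t] = 0.4640

For an AR(p) model X_t = c + sum_i phi_i X_{t-i} + eps_t, the
one-step-ahead conditional mean is
  E[X_{t+1} | X_t, ...] = c + sum_i phi_i X_{t+1-i}.
Substitute known values:
  E[X_{t+1} | ...] = (0.464) * (1)
                   = 0.4640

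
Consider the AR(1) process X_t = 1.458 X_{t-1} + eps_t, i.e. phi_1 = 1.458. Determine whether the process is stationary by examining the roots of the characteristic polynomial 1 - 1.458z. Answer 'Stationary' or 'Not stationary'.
\text{Not stationary}

The AR(p) characteristic polynomial is P(z) = 1 - 1.458z.
Stationarity requires all roots to lie outside the unit circle, i.e. |z| > 1 for every root.
This is linear in z: 1 + (-1.458) z = 0  =>  z = -1/(-1.458) = 0.685871,  |z| = 0.685871.
Moduli of all roots: 0.6859.
All moduli strictly greater than 1? No.
Verdict: Not stationary.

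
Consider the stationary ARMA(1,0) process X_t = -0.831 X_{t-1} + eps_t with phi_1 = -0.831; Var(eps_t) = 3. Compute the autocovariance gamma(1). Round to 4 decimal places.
\gamma(1) = -8.0565

Multiply the model equation by X_{t-k} and take expectations. With theta_0 = psi_0 = 1 and psi_j the MA(infinity) weights, this gives
  gamma(k) - sum_i phi_i gamma(k-i) = c_k,
  c_k = sigma^2 * sum_{j=k..q} theta_j psi_{j-k}   (c_k = 0 for k > q),
using gamma(-m) = gamma(m).
Pure AR (q = 0): c_0 = sigma^2 = 3, c_k = 0 for k >= 1.
Equations for k = 0 and k = 1 (AR order 1):
  gamma(0) = phi_1 gamma(1) + c_0
  gamma(1) = phi_1 gamma(0) + c_1
Substituting the second into the first: gamma(0) (1 - phi_1^2) = c_0 + phi_1 c_1, so
  gamma(0) = c_0 / (1 - phi_1^2) = 3 / (1 - (-0.831)^2) = 3 / 0.309439 = 9.694964.
  gamma(1) = phi_1 gamma(0) = (-0.831)(9.694964) = -8.056515.
Therefore gamma(1) = -8.0565 (to 4 decimal places).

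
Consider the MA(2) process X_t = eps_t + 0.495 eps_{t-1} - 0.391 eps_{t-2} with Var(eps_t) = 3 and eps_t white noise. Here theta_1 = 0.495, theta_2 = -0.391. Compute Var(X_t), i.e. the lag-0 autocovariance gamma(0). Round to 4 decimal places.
\gamma(0) = 4.1937

For an MA(q) process X_t = eps_t + sum_i theta_i eps_{t-i} with
Var(eps_t) = sigma^2, the variance is
  gamma(0) = sigma^2 * (1 + sum_i theta_i^2).
  sum_i theta_i^2 = (0.495)^2 + (-0.391)^2 = 0.245025 + 0.152881 = 0.397906.
  gamma(0) = 3 * (1 + 0.397906) = 3 * 1.397906 = 4.193718, which rounds to 4.1937.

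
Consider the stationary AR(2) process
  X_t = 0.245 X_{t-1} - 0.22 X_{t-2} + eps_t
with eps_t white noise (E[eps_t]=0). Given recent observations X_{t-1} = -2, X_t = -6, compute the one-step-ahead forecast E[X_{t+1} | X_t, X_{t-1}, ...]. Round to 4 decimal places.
E[X_{t+1} \mid \mathcal F_t] = -1.0300

For an AR(p) model X_t = c + sum_i phi_i X_{t-i} + eps_t, the
one-step-ahead conditional mean is
  E[X_{t+1} | X_t, ...] = c + sum_i phi_i X_{t+1-i}.
Substitute known values:
  E[X_{t+1} | ...] = (0.245) * (-6) + (-0.22) * (-2)
                   = -1.0300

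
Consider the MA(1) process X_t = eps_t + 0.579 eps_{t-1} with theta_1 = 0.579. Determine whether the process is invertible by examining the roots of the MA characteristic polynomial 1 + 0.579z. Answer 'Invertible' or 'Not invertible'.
\text{Invertible}

The MA(q) characteristic polynomial is P(z) = 1 + 0.579z.
Invertibility requires all roots to lie outside the unit circle, i.e. |z| > 1 for every root.
This is linear in z: 1 + (0.579) z = 0  =>  z = -1/(0.579) = -1.727116,  |z| = 1.727116.
Moduli of all roots: 1.7271.
All moduli strictly greater than 1? Yes.
Verdict: Invertible.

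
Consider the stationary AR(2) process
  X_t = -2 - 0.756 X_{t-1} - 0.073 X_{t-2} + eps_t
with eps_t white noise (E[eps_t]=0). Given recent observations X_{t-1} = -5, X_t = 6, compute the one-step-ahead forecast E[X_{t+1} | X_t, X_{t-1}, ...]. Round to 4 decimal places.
E[X_{t+1} \mid \mathcal F_t] = -6.1710

For an AR(p) model X_t = c + sum_i phi_i X_{t-i} + eps_t, the
one-step-ahead conditional mean is
  E[X_{t+1} | X_t, ...] = c + sum_i phi_i X_{t+1-i}.
Substitute known values:
  E[X_{t+1} | ...] = -2 + (-0.756) * (6) + (-0.073) * (-5)
                   = -6.1710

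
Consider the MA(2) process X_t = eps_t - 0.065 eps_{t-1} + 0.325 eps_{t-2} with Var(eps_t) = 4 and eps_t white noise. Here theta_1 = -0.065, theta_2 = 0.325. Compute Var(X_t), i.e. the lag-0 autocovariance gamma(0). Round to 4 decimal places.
\gamma(0) = 4.4394

For an MA(q) process X_t = eps_t + sum_i theta_i eps_{t-i} with
Var(eps_t) = sigma^2, the variance is
  gamma(0) = sigma^2 * (1 + sum_i theta_i^2).
  sum_i theta_i^2 = (-0.065)^2 + (0.325)^2 = 0.004225 + 0.105625 = 0.10985.
  gamma(0) = 4 * (1 + 0.10985) = 4 * 1.10985 = 4.4394.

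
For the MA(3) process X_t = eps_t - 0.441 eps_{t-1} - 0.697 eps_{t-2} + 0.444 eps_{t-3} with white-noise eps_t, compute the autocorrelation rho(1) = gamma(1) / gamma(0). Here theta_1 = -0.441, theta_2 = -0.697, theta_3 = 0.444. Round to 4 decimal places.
\rho(1) = -0.2360

For an MA(q) process with theta_0 = 1, the autocovariance is
  gamma(k) = sigma^2 * sum_{i=0..q-k} theta_i * theta_{i+k},
and rho(k) = gamma(k) / gamma(0). Sigma^2 cancels.
  numerator   = (1)*(-0.441) + (-0.441)*(-0.697) + (-0.697)*(0.444) = -0.443091.
  denominator = (1)^2 + (-0.441)^2 + (-0.697)^2 + (0.444)^2 = 1.877426.
  rho(1) = -0.443091 / 1.877426 = -0.2360.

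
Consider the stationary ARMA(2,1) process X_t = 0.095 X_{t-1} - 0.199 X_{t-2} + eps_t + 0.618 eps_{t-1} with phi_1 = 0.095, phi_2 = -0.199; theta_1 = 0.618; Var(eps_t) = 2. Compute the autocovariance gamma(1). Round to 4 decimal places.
\gamma(1) = 1.2766

Multiply the model equation by X_{t-k} and take expectations. With theta_0 = psi_0 = 1 and psi_j the MA(infinity) weights, this gives
  gamma(k) - sum_i phi_i gamma(k-i) = c_k,
  c_k = sigma^2 * sum_{j=k..q} theta_j psi_{j-k}   (c_k = 0 for k > q),
using gamma(-m) = gamma(m).
psi-weights needed (psi_j = theta_j + sum_i phi_i psi_{j-i}):
  psi_1 = theta_1 + phi_1 = 0.618 + (0.095) = 0.713
Right-hand sides:
  c_0 = sigma^2 (1 + theta_1 psi_1) = 2 * (1 + (0.618)(0.713)) = 2 * 1.440634 = 2.881268
  c_1 = sigma^2 theta_1 = 2 * (0.618) = 1.236
  c_2 = 0
Equations for k = 0, 1, 2 (AR order 2, c_2 = 0):
  (E0) gamma(0) = phi_1 gamma(1) + phi_2 gamma(2) + c_0
  (E1) gamma(1) = phi_1 gamma(0) + phi_2 gamma(1) + c_1
  (E2) gamma(2) = phi_1 gamma(1) + phi_2 gamma(0)
From (E1): gamma(1) = A gamma(0) + B with
  A = phi_1 / (1 - phi_2) = 0.095 / 1.199 = 0.079233,   B = c_1 / (1 - phi_2) = 1.236 / 1.199 = 1.030859.
Insert (E2) into (E0): gamma(0) (1 - phi_2^2) = phi_1 (1 + phi_2) gamma(1) + c_0.
  phi_1 (1 + phi_2) = (0.095)(0.801) = 0.076095,   1 - phi_2^2 = 0.960399.
Replace gamma(1) by A gamma(0) + B and collect gamma(0):
  gamma(0) [0.960399 - (0.076095)(0.079233)] = (0.076095)(1.030859) + 2.881268
  gamma(0) * 0.95437 = 2.959711
  gamma(0) = 2.959711 / 0.95437 = 3.101221.
  gamma(1) = A gamma(0) + B = (0.079233)(3.101221) + (1.030859) = 1.276577.
Therefore gamma(1) = 1.2766 (to 4 decimal places).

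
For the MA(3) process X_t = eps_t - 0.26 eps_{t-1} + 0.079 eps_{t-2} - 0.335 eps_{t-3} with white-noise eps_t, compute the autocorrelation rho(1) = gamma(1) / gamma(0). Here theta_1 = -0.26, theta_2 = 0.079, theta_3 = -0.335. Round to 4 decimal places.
\rho(1) = -0.2588

For an MA(q) process with theta_0 = 1, the autocovariance is
  gamma(k) = sigma^2 * sum_{i=0..q-k} theta_i * theta_{i+k},
and rho(k) = gamma(k) / gamma(0). Sigma^2 cancels.
  numerator   = (1)*(-0.26) + (-0.26)*(0.079) + (0.079)*(-0.335) = -0.307005.
  denominator = (1)^2 + (-0.26)^2 + (0.079)^2 + (-0.335)^2 = 1.186066.
  rho(1) = -0.307005 / 1.186066 = -0.2588.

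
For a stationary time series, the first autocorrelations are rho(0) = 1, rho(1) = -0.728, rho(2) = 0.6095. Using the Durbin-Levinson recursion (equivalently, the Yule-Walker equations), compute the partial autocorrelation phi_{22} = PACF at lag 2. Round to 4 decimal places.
\phi_{22} = 0.1692

The PACF at lag k is phi_{kk}, the last component of the solution
to the Yule-Walker system G_k phi = r_k where
  (G_k)_{ij} = rho(|i - j|), (r_k)_i = rho(i), i,j = 1..k.
Equivalently, Durbin-Levinson gives phi_{kk} iteratively:
  phi_{11} = rho(1)
  phi_{kk} = [rho(k) - sum_{j=1..k-1} phi_{k-1,j} rho(k-j)]
            / [1 - sum_{j=1..k-1} phi_{k-1,j} rho(j)],
  phi_{k,j} = phi_{k-1,j} - phi_{kk} phi_{k-1,k-j},  j = 1..k-1.
Step k = 1:
  phi_11 = rho(1) = -0.728.
Step k = 2:
  phi_22 = [rho(2) - phi_11 rho(1)] / [1 - phi_11 rho(1)] = [0.6095 - (-0.728)(-0.728)] / [1 - (-0.728)(-0.728)]
         = 0.079516 / 0.470016 = 0.1692.
Therefore phi_{22} = 0.1692.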